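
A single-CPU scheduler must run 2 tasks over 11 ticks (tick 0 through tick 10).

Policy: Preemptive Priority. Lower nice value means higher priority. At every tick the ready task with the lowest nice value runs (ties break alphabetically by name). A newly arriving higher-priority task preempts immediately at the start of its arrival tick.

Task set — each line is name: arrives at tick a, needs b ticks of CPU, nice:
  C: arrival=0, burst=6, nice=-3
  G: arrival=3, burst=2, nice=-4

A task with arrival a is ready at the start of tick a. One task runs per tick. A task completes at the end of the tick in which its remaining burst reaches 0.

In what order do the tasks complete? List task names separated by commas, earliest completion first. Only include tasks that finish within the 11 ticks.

t=0: ready={C} → run C
t=1: ready={C} → run C
t=2: ready={C} → run C
t=3: ready={C,G} → run G
t=4: ready={C,G} → run G
t=5: ready={C} → run C
t=6: ready={C} → run C
t=7: ready={C} → run C
t=8: (idle)
t=9: (idle)
t=10: (idle)

completion order = G, C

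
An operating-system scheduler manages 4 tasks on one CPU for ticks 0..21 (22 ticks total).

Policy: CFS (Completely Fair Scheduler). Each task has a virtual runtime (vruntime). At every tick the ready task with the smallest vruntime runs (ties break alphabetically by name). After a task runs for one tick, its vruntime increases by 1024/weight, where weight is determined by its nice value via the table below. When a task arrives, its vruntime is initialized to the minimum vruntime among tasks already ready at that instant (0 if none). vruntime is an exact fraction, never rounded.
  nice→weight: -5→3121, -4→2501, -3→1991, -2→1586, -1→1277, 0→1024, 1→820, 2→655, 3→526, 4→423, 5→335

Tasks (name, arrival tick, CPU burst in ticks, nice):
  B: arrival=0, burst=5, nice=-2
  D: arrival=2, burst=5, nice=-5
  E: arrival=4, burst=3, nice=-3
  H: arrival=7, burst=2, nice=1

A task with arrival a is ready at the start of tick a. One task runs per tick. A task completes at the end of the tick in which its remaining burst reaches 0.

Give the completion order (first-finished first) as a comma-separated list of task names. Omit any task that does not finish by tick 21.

t=0: vr[B=0] → run B
t=1: vr[B=512/793] → run B
t=2: vr[B=1024/793 D=1024/793] → run B
t=3: vr[B=1536/793 D=1024/793] → run D
t=4: vr[B=1536/793 D=4007936/2474953 E=4007936/2474953] → run D
t=5: vr[B=1536/793 D=4819968/2474953 E=4007936/2474953] → run E
t=6: vr[B=1536/793 D=4819968/2474953 E=10514152448/4927631423] → run B
t=7: vr[B=2048/793 D=4819968/2474953 E=10514152448/4927631423 H=4819968/2474953] → run D
t=8: vr[B=2048/793 D=5632000/2474953 E=10514152448/4927631423 H=4819968/2474953] → run H
t=9: vr[B=2048/793 D=5632000/2474953 E=10514152448/4927631423 H=1621681408/507365365] → run E
t=10: vr[B=2048/793 D=5632000/2474953 E=13048504320/4927631423 H=1621681408/507365365] → run D
t=11: vr[B=2048/793 D=6444032/2474953 E=13048504320/4927631423 H=1621681408/507365365] → run B
t=12: vr[D=6444032/2474953 E=13048504320/4927631423 H=1621681408/507365365] → run D
t=13: vr[E=13048504320/4927631423 H=1621681408/507365365] → run E
t=14: vr[H=1621681408/507365365] → run H
t=15: (idle)
t=16: (idle)
t=17: (idle)
t=18: (idle)
t=19: (idle)
t=20: (idle)
t=21: (idle)

completion order = B, D, E, H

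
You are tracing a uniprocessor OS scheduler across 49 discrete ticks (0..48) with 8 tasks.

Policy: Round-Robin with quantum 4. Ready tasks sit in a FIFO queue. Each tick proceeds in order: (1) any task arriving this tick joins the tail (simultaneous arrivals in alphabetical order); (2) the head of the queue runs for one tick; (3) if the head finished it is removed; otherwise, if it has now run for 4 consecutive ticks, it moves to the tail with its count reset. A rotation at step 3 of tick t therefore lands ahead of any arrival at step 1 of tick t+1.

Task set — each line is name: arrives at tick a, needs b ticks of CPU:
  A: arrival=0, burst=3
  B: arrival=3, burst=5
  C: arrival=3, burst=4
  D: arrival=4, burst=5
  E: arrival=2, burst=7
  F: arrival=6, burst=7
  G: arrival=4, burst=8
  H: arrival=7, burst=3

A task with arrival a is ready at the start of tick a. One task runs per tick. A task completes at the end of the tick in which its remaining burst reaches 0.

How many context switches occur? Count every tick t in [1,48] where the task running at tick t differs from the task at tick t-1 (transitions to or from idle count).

t=0: queue=[A] q_used=0 → run A
t=1: queue=[A] q_used=1 → run A
t=2: queue=[A,E] q_used=2 → run A
t=3: queue=[E,B,C] q_used=0 → run E
t=4: queue=[E,B,C,D,G] q_used=1 → run E
t=5: queue=[E,B,C,D,G] q_used=2 → run E
t=6: queue=[E,B,C,D,G,F] q_used=3 → run E
t=7: queue=[B,C,D,G,F,E,H] q_used=0 → run B
t=8: queue=[B,C,D,G,F,E,H] q_used=1 → run B
t=9: queue=[B,C,D,G,F,E,H] q_used=2 → run B
t=10: queue=[B,C,D,G,F,E,H] q_used=3 → run B
t=11: queue=[C,D,G,F,E,H,B] q_used=0 → run C
t=12: queue=[C,D,G,F,E,H,B] q_used=1 → run C
t=13: queue=[C,D,G,F,E,H,B] q_used=2 → run C
t=14: queue=[C,D,G,F,E,H,B] q_used=3 → run C
t=15: queue=[D,G,F,E,H,B] q_used=0 → run D
t=16: queue=[D,G,F,E,H,B] q_used=1 → run D
t=17: queue=[D,G,F,E,H,B] q_used=2 → run D
t=18: queue=[D,G,F,E,H,B] q_used=3 → run D
t=19: queue=[G,F,E,H,B,D] q_used=0 → run G
t=20: queue=[G,F,E,H,B,D] q_used=1 → run G
t=21: queue=[G,F,E,H,B,D] q_used=2 → run G
t=22: queue=[G,F,E,H,B,D] q_used=3 → run G
t=23: queue=[F,E,H,B,D,G] q_used=0 → run F
t=24: queue=[F,E,H,B,D,G] q_used=1 → run F
t=25: queue=[F,E,H,B,D,G] q_used=2 → run F
t=26: queue=[F,E,H,B,D,G] q_used=3 → run F
t=27: queue=[E,H,B,D,G,F] q_used=0 → run E
t=28: queue=[E,H,B,D,G,F] q_used=1 → run E
t=29: queue=[E,H,B,D,G,F] q_used=2 → run E
t=30: queue=[H,B,D,G,F] q_used=0 → run H
t=31: queue=[H,B,D,G,F] q_used=1 → run H
t=32: queue=[H,B,D,G,F] q_used=2 → run H
t=33: queue=[B,D,G,F] q_used=0 → run B
t=34: queue=[D,G,F] q_used=0 → run D
t=35: queue=[G,F] q_used=0 → run G
t=36: queue=[G,F] q_used=1 → run G
t=37: queue=[G,F] q_used=2 → run G
t=38: queue=[G,F] q_used=3 → run G
t=39: queue=[F] q_used=0 → run F
t=40: queue=[F] q_used=1 → run F
t=41: queue=[F] q_used=2 → run F
t=42: (idle)
t=43: (idle)
t=44: (idle)
t=45: (idle)
t=46: (idle)
t=47: (idle)
t=48: (idle)

context switches = 13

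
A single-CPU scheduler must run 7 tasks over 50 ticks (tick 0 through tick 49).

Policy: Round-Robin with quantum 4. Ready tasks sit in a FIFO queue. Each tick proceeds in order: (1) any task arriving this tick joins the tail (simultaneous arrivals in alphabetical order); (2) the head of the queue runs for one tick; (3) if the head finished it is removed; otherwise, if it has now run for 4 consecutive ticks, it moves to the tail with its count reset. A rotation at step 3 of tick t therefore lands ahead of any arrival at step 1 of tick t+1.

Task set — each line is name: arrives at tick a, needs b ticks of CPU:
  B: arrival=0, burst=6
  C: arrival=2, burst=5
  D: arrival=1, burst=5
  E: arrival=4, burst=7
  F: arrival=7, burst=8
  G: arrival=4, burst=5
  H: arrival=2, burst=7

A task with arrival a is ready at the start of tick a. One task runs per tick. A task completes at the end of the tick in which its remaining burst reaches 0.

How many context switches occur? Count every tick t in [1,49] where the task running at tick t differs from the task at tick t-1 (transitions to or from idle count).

t=0: queue=[B] q_used=0 → run B
t=1: queue=[B,D] q_used=1 → run B
t=2: queue=[B,D,C,H] q_used=2 → run B
t=3: queue=[B,D,C,H] q_used=3 → run B
t=4: queue=[D,C,H,B,E,G] q_used=0 → run D
t=5: queue=[D,C,H,B,E,G] q_used=1 → run D
t=6: queue=[D,C,H,B,E,G] q_used=2 → run D
t=7: queue=[D,C,H,B,E,G,F] q_used=3 → run D
t=8: queue=[C,H,B,E,G,F,D] q_used=0 → run C
t=9: queue=[C,H,B,E,G,F,D] q_used=1 → run C
t=10: queue=[C,H,B,E,G,F,D] q_used=2 → run C
t=11: queue=[C,H,B,E,G,F,D] q_used=3 → run C
t=12: queue=[H,B,E,G,F,D,C] q_used=0 → run H
t=13: queue=[H,B,E,G,F,D,C] q_used=1 → run H
t=14: queue=[H,B,E,G,F,D,C] q_used=2 → run H
t=15: queue=[H,B,E,G,F,D,C] q_used=3 → run H
t=16: queue=[B,E,G,F,D,C,H] q_used=0 → run B
t=17: queue=[B,E,G,F,D,C,H] q_used=1 → run B
t=18: queue=[E,G,F,D,C,H] q_used=0 → run E
t=19: queue=[E,G,F,D,C,H] q_used=1 → run E
t=20: queue=[E,G,F,D,C,H] q_used=2 → run E
t=21: queue=[E,G,F,D,C,H] q_used=3 → run E
t=22: queue=[G,F,D,C,H,E] q_used=0 → run G
t=23: queue=[G,F,D,C,H,E] q_used=1 → run G
t=24: queue=[G,F,D,C,H,E] q_used=2 → run G
t=25: queue=[G,F,D,C,H,E] q_used=3 → run G
t=26: queue=[F,D,C,H,E,G] q_used=0 → run F
t=27: queue=[F,D,C,H,E,G] q_used=1 → run F
t=28: queue=[F,D,C,H,E,G] q_used=2 → run F
t=29: queue=[F,D,C,H,E,G] q_used=3 → run F
t=30: queue=[D,C,H,E,G,F] q_used=0 → run D
t=31: queue=[C,H,E,G,F] q_used=0 → run C
t=32: queue=[H,E,G,F] q_used=0 → run H
t=33: queue=[H,E,G,F] q_used=1 → run H
t=34: queue=[H,E,G,F] q_used=2 → run H
t=35: queue=[E,G,F] q_used=0 → run E
t=36: queue=[E,G,F] q_used=1 → run E
t=37: queue=[E,G,F] q_used=2 → run E
t=38: queue=[G,F] q_used=0 → run G
t=39: queue=[F] q_used=0 → run F
t=40: queue=[F] q_used=1 → run F
t=41: queue=[F] q_used=2 → run F
t=42: queue=[F] q_used=3 → run F
t=43: (idle)
t=44: (idle)
t=45: (idle)
t=46: (idle)
t=47: (idle)
t=48: (idle)
t=49: (idle)

context switches = 14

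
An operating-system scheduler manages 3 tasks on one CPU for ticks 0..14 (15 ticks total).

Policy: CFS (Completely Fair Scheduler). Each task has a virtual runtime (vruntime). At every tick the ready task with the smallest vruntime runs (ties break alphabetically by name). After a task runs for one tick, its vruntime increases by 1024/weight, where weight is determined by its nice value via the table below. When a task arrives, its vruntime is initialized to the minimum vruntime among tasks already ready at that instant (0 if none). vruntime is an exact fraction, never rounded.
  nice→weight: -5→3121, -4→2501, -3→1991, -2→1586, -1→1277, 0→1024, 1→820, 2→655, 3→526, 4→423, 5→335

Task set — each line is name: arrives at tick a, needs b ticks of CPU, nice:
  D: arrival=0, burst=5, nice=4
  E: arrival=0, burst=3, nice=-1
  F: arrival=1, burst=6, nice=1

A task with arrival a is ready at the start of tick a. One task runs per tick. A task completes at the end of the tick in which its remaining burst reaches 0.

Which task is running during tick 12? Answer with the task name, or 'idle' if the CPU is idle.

t=0: vr[D=0 E=0] → run D
t=1: vr[D=1024/423 E=0 F=0] → run E
t=2: vr[D=1024/423 E=1024/1277 F=0] → run F
t=3: vr[D=1024/423 E=1024/1277 F=256/205] → run E
t=4: vr[D=1024/423 E=2048/1277 F=256/205] → run F
t=5: vr[D=1024/423 E=2048/1277 F=512/205] → run E
t=6: vr[D=1024/423 F=512/205] → run D
t=7: vr[D=2048/423 F=512/205] → run F
t=8: vr[D=2048/423 F=768/205] → run F
t=9: vr[D=2048/423 F=1024/205] → run D
t=10: vr[D=1024/141 F=1024/205] → run F
t=11: vr[D=1024/141 F=256/41] → run F
t=12: vr[D=1024/141] → run D
t=13: vr[D=4096/423] → run D
t=14: (idle)

running at tick 12 = D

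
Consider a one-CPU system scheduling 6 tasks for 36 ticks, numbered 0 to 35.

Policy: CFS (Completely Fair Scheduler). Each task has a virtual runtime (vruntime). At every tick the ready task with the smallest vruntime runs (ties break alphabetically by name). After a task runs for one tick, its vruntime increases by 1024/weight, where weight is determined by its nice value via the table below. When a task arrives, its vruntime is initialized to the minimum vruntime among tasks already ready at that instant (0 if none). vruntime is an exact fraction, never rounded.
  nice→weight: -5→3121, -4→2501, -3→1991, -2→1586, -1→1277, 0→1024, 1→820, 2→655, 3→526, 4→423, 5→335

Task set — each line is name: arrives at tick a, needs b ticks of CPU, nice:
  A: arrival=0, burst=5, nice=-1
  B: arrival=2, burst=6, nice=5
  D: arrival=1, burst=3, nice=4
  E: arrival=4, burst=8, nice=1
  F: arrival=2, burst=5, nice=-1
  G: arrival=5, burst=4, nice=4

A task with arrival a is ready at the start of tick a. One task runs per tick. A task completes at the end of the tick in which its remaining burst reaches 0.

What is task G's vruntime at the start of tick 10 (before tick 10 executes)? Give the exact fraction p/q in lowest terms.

t=0: vr[A=0] → run A
t=1: vr[A=1024/1277 D=1024/1277] → run A
t=2: vr[A=2048/1277 B=1024/1277 D=1024/1277 F=1024/1277] → run B
t=3: vr[A=2048/1277 B=1650688/427795 D=1024/1277 F=1024/1277] → run D
t=4: vr[A=2048/1277 B=1650688/427795 D=1740800/540171 E=1024/1277 F=1024/1277] → run E
t=5: vr[A=2048/1277 B=1650688/427795 D=1740800/540171 E=536832/261785 F=1024/1277 G=1024/1277] → run F
t=6: vr[A=2048/1277 B=1650688/427795 D=1740800/540171 E=536832/261785 F=2048/1277 G=1024/1277] → run G
t=7: vr[A=2048/1277 B=1650688/427795 D=1740800/540171 E=536832/261785 F=2048/1277 G=1740800/540171] → run A
t=8: vr[A=3072/1277 B=1650688/427795 D=1740800/540171 E=536832/261785 F=2048/1277 G=1740800/540171] → run F
t=9: vr[A=3072/1277 B=1650688/427795 D=1740800/540171 E=536832/261785 F=3072/1277 G=1740800/540171] → run E
t=10: vr[A=3072/1277 B=1650688/427795 D=1740800/540171 E=863744/261785 F=3072/1277 G=1740800/540171] → run A
t=11: vr[A=4096/1277 B=1650688/427795 D=1740800/540171 E=863744/261785 F=3072/1277 G=1740800/540171] → run F
t=12: vr[A=4096/1277 B=1650688/427795 D=1740800/540171 E=863744/261785 F=4096/1277 G=1740800/540171] → run A
t=13: vr[B=1650688/427795 D=1740800/540171 E=863744/261785 F=4096/1277 G=1740800/540171] → run F
t=14: vr[B=1650688/427795 D=1740800/540171 E=863744/261785 F=5120/1277 G=1740800/540171] → run D
t=15: vr[B=1650688/427795 D=3048448/540171 E=863744/261785 F=5120/1277 G=1740800/540171] → run G
t=16: vr[B=1650688/427795 D=3048448/540171 E=863744/261785 F=5120/1277 G=3048448/540171] → run E
t=17: vr[B=1650688/427795 D=3048448/540171 E=1190656/261785 F=5120/1277 G=3048448/540171] → run B
t=18: vr[B=2958336/427795 D=3048448/540171 E=1190656/261785 F=5120/1277 G=3048448/540171] → run F
t=19: vr[B=2958336/427795 D=3048448/540171 E=1190656/261785 G=3048448/540171] → run E
t=20: vr[B=2958336/427795 D=3048448/540171 E=1517568/261785 G=3048448/540171] → run D
t=21: vr[B=2958336/427795 E=1517568/261785 G=3048448/540171] → run G
t=22: vr[B=2958336/427795 E=1517568/261785 G=1452032/180057] → run E
t=23: vr[B=2958336/427795 E=368896/52357 G=1452032/180057] → run B
t=24: vr[B=4265984/427795 E=368896/52357 G=1452032/180057] → run E
t=25: vr[B=4265984/427795 E=2171392/261785 G=1452032/180057] → run G
t=26: vr[B=4265984/427795 E=2171392/261785] → run E
t=27: vr[B=4265984/427795 E=2498304/261785] → run E
t=28: vr[B=4265984/427795] → run B
t=29: vr[B=5573632/427795] → run B
t=30: vr[B=1376256/85559] → run B
t=31: (idle)
t=32: (idle)
t=33: (idle)
t=34: (idle)
t=35: (idle)

vruntime(G, start of tick 10) = 1740800/540171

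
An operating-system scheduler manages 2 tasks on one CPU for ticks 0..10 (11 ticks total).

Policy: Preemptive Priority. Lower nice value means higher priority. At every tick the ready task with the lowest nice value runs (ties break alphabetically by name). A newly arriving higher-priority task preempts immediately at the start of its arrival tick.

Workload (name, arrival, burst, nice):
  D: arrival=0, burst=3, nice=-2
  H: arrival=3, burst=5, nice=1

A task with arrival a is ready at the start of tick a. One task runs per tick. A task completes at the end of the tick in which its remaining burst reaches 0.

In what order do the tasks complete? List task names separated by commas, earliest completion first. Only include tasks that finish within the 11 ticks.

t=0: ready={D} → run D
t=1: ready={D} → run D
t=2: ready={D} → run D
t=3: ready={H} → run H
t=4: ready={H} → run H
t=5: ready={H} → run H
t=6: ready={H} → run H
t=7: ready={H} → run H
t=8: (idle)
t=9: (idle)
t=10: (idle)

completion order = D, H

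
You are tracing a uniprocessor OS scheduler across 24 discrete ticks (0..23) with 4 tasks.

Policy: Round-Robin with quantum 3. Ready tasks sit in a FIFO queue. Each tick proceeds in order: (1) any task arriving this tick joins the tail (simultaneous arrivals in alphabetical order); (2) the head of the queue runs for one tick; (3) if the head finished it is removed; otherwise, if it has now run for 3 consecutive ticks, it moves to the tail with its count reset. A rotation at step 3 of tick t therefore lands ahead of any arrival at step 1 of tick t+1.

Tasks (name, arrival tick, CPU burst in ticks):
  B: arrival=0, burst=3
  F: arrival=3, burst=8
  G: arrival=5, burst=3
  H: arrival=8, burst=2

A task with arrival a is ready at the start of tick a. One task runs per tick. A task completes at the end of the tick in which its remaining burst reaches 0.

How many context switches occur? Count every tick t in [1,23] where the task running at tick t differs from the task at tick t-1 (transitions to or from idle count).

context switches = 6

t=0: queue=[B] q_used=0 → run B
t=1: queue=[B] q_used=1 → run B
t=2: queue=[B] q_used=2 → run B
t=3: queue=[F] q_used=0 → run F
t=4: queue=[F] q_used=1 → run F
t=5: queue=[F,G] q_used=2 → run F
t=6: queue=[G,F] q_used=0 → run G
t=7: queue=[G,F] q_used=1 → run G
t=8: queue=[G,F,H] q_used=2 → run G
t=9: queue=[F,H] q_used=0 → run F
t=10: queue=[F,H] q_used=1 → run F
t=11: queue=[F,H] q_used=2 → run F
t=12: queue=[H,F] q_used=0 → run H
t=13: queue=[H,F] q_used=1 → run H
t=14: queue=[F] q_used=0 → run F
t=15: queue=[F] q_used=1 → run F
t=16: (idle)
t=17: (idle)
t=18: (idle)
t=19: (idle)
t=20: (idle)
t=21: (idle)
t=22: (idle)
t=23: (idle)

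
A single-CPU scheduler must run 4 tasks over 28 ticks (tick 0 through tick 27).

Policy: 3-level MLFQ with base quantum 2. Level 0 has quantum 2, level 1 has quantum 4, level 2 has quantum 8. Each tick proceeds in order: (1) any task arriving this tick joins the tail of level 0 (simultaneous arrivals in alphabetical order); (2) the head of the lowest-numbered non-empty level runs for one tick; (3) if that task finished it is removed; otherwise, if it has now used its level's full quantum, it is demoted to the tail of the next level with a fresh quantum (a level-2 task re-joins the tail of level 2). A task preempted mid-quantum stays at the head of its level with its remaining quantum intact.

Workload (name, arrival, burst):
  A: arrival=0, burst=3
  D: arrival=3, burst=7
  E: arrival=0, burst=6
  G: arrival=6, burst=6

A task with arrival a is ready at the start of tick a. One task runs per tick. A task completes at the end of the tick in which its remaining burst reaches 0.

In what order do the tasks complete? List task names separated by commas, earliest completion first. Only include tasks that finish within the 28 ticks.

completion order = A, E, G, D

t=0: L0/L1/L2 = AE/-/- → run A
t=1: L0/L1/L2 = AE/-/- → run A
t=2: L0/L1/L2 = E/A/- → run E
t=3: L0/L1/L2 = ED/A/- → run E
t=4: L0/L1/L2 = D/AE/- → run D
t=5: L0/L1/L2 = D/AE/- → run D
t=6: L0/L1/L2 = G/AED/- → run G
t=7: L0/L1/L2 = G/AED/- → run G
t=8: L0/L1/L2 = -/AEDG/- → run A
t=9: L0/L1/L2 = -/EDG/- → run E
t=10: L0/L1/L2 = -/EDG/- → run E
t=11: L0/L1/L2 = -/EDG/- → run E
t=12: L0/L1/L2 = -/EDG/- → run E
t=13: L0/L1/L2 = -/DG/- → run D
t=14: L0/L1/L2 = -/DG/- → run D
t=15: L0/L1/L2 = -/DG/- → run D
t=16: L0/L1/L2 = -/DG/- → run D
t=17: L0/L1/L2 = -/G/D → run G
t=18: L0/L1/L2 = -/G/D → run G
t=19: L0/L1/L2 = -/G/D → run G
t=20: L0/L1/L2 = -/G/D → run G
t=21: L0/L1/L2 = -/-/D → run D
t=22: (idle)
t=23: (idle)
t=24: (idle)
t=25: (idle)
t=26: (idle)
t=27: (idle)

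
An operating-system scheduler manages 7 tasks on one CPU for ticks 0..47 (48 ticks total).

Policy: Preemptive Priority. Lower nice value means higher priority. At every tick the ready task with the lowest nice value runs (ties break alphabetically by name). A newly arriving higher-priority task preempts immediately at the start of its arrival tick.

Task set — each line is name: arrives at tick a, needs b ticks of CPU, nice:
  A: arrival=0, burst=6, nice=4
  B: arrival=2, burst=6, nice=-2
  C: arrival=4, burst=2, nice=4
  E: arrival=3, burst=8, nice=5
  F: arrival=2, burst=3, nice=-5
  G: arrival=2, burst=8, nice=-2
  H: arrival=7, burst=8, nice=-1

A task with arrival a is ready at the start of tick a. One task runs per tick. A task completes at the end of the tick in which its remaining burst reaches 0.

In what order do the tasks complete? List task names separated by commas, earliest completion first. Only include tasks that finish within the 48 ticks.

completion order = F, B, G, H, A, C, E

t=0: ready={A} → run A
t=1: ready={A} → run A
t=2: ready={A,B,F,G} → run F
t=3: ready={A,B,E,F,G} → run F
t=4: ready={A,B,C,E,F,G} → run F
t=5: ready={A,B,C,E,G} → run B
t=6: ready={A,B,C,E,G} → run B
t=7: ready={A,B,C,E,G,H} → run B
t=8: ready={A,B,C,E,G,H} → run B
t=9: ready={A,B,C,E,G,H} → run B
t=10: ready={A,B,C,E,G,H} → run B
t=11: ready={A,C,E,G,H} → run G
t=12: ready={A,C,E,G,H} → run G
t=13: ready={A,C,E,G,H} → run G
t=14: ready={A,C,E,G,H} → run G
t=15: ready={A,C,E,G,H} → run G
t=16: ready={A,C,E,G,H} → run G
t=17: ready={A,C,E,G,H} → run G
t=18: ready={A,C,E,G,H} → run G
t=19: ready={A,C,E,H} → run H
t=20: ready={A,C,E,H} → run H
t=21: ready={A,C,E,H} → run H
t=22: ready={A,C,E,H} → run H
t=23: ready={A,C,E,H} → run H
t=24: ready={A,C,E,H} → run H
t=25: ready={A,C,E,H} → run H
t=26: ready={A,C,E,H} → run H
t=27: ready={A,C,E} → run A
t=28: ready={A,C,E} → run A
t=29: ready={A,C,E} → run A
t=30: ready={A,C,E} → run A
t=31: ready={C,E} → run C
t=32: ready={C,E} → run C
t=33: ready={E} → run E
t=34: ready={E} → run E
t=35: ready={E} → run E
t=36: ready={E} → run E
t=37: ready={E} → run E
t=38: ready={E} → run E
t=39: ready={E} → run E
t=40: ready={E} → run E
t=41: (idle)
t=42: (idle)
t=43: (idle)
t=44: (idle)
t=45: (idle)
t=46: (idle)
t=47: (idle)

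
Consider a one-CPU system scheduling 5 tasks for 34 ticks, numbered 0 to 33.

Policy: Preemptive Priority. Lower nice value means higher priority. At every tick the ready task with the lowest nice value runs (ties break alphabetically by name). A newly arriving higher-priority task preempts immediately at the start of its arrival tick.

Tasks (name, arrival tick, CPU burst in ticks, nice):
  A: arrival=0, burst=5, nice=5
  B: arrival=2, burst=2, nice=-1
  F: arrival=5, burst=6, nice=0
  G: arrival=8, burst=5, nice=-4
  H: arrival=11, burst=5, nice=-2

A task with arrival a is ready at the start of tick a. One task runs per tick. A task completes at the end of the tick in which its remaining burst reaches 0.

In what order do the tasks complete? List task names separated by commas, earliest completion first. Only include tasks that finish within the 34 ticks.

completion order = B, G, H, F, A

t=0: ready={A} → run A
t=1: ready={A} → run A
t=2: ready={A,B} → run B
t=3: ready={A,B} → run B
t=4: ready={A} → run A
t=5: ready={A,F} → run F
t=6: ready={A,F} → run F
t=7: ready={A,F} → run F
t=8: ready={A,F,G} → run G
t=9: ready={A,F,G} → run G
t=10: ready={A,F,G} → run G
t=11: ready={A,F,G,H} → run G
t=12: ready={A,F,G,H} → run G
t=13: ready={A,F,H} → run H
t=14: ready={A,F,H} → run H
t=15: ready={A,F,H} → run H
t=16: ready={A,F,H} → run H
t=17: ready={A,F,H} → run H
t=18: ready={A,F} → run F
t=19: ready={A,F} → run F
t=20: ready={A,F} → run F
t=21: ready={A} → run A
t=22: ready={A} → run A
t=23: (idle)
t=24: (idle)
t=25: (idle)
t=26: (idle)
t=27: (idle)
t=28: (idle)
t=29: (idle)
t=30: (idle)
t=31: (idle)
t=32: (idle)
t=33: (idle)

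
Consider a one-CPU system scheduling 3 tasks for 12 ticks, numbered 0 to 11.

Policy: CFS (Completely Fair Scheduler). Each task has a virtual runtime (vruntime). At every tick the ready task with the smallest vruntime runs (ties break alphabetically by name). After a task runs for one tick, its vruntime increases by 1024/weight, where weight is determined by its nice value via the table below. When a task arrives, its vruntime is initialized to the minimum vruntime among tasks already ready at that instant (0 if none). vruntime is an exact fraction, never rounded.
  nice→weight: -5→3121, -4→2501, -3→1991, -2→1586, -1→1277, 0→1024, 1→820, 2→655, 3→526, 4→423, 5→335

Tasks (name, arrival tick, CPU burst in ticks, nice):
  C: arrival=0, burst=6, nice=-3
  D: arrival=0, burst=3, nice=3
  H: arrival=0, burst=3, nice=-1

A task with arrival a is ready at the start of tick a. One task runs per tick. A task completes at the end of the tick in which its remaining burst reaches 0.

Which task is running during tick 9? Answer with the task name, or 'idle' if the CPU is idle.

t=0: vr[C=0 D=0 H=0] → run C
t=1: vr[C=1024/1991 D=0 H=0] → run D
t=2: vr[C=1024/1991 D=512/263 H=0] → run H
t=3: vr[C=1024/1991 D=512/263 H=1024/1277] → run C
t=4: vr[C=2048/1991 D=512/263 H=1024/1277] → run H
t=5: vr[C=2048/1991 D=512/263 H=2048/1277] → run C
t=6: vr[C=3072/1991 D=512/263 H=2048/1277] → run C
t=7: vr[C=4096/1991 D=512/263 H=2048/1277] → run H
t=8: vr[C=4096/1991 D=512/263] → run D
t=9: vr[C=4096/1991 D=1024/263] → run C
t=10: vr[C=5120/1991 D=1024/263] → run C
t=11: vr[D=1024/263] → run D

running at tick 9 = C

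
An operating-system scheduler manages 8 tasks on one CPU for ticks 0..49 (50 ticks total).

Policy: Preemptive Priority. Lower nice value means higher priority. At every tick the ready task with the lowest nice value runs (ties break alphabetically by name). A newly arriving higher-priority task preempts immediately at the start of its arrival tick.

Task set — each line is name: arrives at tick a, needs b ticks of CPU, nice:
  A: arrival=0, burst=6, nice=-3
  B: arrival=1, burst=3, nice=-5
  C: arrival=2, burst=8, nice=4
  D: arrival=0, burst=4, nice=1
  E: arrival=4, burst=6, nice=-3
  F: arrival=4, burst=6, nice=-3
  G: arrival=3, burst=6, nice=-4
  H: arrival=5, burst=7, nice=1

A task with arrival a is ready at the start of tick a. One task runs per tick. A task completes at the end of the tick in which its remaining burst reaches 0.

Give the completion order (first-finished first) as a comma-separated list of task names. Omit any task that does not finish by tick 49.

completion order = B, G, A, E, F, D, H, C

t=0: ready={A,D} → run A
t=1: ready={A,B,D} → run B
t=2: ready={A,B,C,D} → run B
t=3: ready={A,B,C,D,G} → run B
t=4: ready={A,C,D,E,F,G} → run G
t=5: ready={A,C,D,E,F,G,H} → run G
t=6: ready={A,C,D,E,F,G,H} → run G
t=7: ready={A,C,D,E,F,G,H} → run G
t=8: ready={A,C,D,E,F,G,H} → run G
t=9: ready={A,C,D,E,F,G,H} → run G
t=10: ready={A,C,D,E,F,H} → run A
t=11: ready={A,C,D,E,F,H} → run A
t=12: ready={A,C,D,E,F,H} → run A
t=13: ready={A,C,D,E,F,H} → run A
t=14: ready={A,C,D,E,F,H} → run A
t=15: ready={C,D,E,F,H} → run E
t=16: ready={C,D,E,F,H} → run E
t=17: ready={C,D,E,F,H} → run E
t=18: ready={C,D,E,F,H} → run E
t=19: ready={C,D,E,F,H} → run E
t=20: ready={C,D,E,F,H} → run E
t=21: ready={C,D,F,H} → run F
t=22: ready={C,D,F,H} → run F
t=23: ready={C,D,F,H} → run F
t=24: ready={C,D,F,H} → run F
t=25: ready={C,D,F,H} → run F
t=26: ready={C,D,F,H} → run F
t=27: ready={C,D,H} → run D
t=28: ready={C,D,H} → run D
t=29: ready={C,D,H} → run D
t=30: ready={C,D,H} → run D
t=31: ready={C,H} → run H
t=32: ready={C,H} → run H
t=33: ready={C,H} → run H
t=34: ready={C,H} → run H
t=35: ready={C,H} → run H
t=36: ready={C,H} → run H
t=37: ready={C,H} → run H
t=38: ready={C} → run C
t=39: ready={C} → run C
t=40: ready={C} → run C
t=41: ready={C} → run C
t=42: ready={C} → run C
t=43: ready={C} → run C
t=44: ready={C} → run C
t=45: ready={C} → run C
t=46: (idle)
t=47: (idle)
t=48: (idle)
t=49: (idle)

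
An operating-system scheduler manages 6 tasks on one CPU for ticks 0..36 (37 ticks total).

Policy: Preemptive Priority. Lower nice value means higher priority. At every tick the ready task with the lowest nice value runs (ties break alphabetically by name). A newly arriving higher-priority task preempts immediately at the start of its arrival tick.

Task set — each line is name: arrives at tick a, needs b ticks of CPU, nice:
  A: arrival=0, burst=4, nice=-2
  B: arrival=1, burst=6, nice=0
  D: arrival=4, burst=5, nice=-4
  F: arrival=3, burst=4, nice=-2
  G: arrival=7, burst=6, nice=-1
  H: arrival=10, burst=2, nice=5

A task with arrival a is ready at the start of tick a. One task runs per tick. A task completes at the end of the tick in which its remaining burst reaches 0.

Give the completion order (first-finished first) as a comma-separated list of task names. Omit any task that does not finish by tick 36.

completion order = A, D, F, G, B, H

t=0: ready={A} → run A
t=1: ready={A,B} → run A
t=2: ready={A,B} → run A
t=3: ready={A,B,F} → run A
t=4: ready={B,D,F} → run D
t=5: ready={B,D,F} → run D
t=6: ready={B,D,F} → run D
t=7: ready={B,D,F,G} → run D
t=8: ready={B,D,F,G} → run D
t=9: ready={B,F,G} → run F
t=10: ready={B,F,G,H} → run F
t=11: ready={B,F,G,H} → run F
t=12: ready={B,F,G,H} → run F
t=13: ready={B,G,H} → run G
t=14: ready={B,G,H} → run G
t=15: ready={B,G,H} → run G
t=16: ready={B,G,H} → run G
t=17: ready={B,G,H} → run G
t=18: ready={B,G,H} → run G
t=19: ready={B,H} → run B
t=20: ready={B,H} → run B
t=21: ready={B,H} → run B
t=22: ready={B,H} → run B
t=23: ready={B,H} → run B
t=24: ready={B,H} → run B
t=25: ready={H} → run H
t=26: ready={H} → run H
t=27: (idle)
t=28: (idle)
t=29: (idle)
t=30: (idle)
t=31: (idle)
t=32: (idle)
t=33: (idle)
t=34: (idle)
t=35: (idle)
t=36: (idle)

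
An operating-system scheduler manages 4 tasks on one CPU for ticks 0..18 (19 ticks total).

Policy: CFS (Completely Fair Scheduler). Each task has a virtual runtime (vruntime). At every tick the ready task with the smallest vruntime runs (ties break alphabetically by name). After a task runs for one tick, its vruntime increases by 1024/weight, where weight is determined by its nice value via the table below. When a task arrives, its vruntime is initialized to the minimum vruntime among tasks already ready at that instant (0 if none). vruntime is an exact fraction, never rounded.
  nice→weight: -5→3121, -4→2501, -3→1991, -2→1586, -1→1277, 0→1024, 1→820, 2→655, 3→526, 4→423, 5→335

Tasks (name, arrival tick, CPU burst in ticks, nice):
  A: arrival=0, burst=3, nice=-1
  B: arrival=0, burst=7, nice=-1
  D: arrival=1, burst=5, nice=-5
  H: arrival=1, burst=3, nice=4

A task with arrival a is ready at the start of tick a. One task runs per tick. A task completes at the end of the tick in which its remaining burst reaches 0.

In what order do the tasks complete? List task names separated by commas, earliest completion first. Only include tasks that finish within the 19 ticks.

completion order = D, A, B, H

t=0: vr[A=0 B=0] → run A
t=1: vr[A=1024/1277 B=0 D=0 H=0] → run B
t=2: vr[A=1024/1277 B=1024/1277 D=0 H=0] → run D
t=3: vr[A=1024/1277 B=1024/1277 D=1024/3121 H=0] → run H
t=4: vr[A=1024/1277 B=1024/1277 D=1024/3121 H=1024/423] → run D
t=5: vr[A=1024/1277 B=1024/1277 D=2048/3121 H=1024/423] → run D
t=6: vr[A=1024/1277 B=1024/1277 D=3072/3121 H=1024/423] → run A
t=7: vr[A=2048/1277 B=1024/1277 D=3072/3121 H=1024/423] → run B
t=8: vr[A=2048/1277 B=2048/1277 D=3072/3121 H=1024/423] → run D
t=9: vr[A=2048/1277 B=2048/1277 D=4096/3121 H=1024/423] → run D
t=10: vr[A=2048/1277 B=2048/1277 H=1024/423] → run A
t=11: vr[B=2048/1277 H=1024/423] → run B
t=12: vr[B=3072/1277 H=1024/423] → run B
t=13: vr[B=4096/1277 H=1024/423] → run H
t=14: vr[B=4096/1277 H=2048/423] → run B
t=15: vr[B=5120/1277 H=2048/423] → run B
t=16: vr[B=6144/1277 H=2048/423] → run B
t=17: vr[H=2048/423] → run H
t=18: (idle)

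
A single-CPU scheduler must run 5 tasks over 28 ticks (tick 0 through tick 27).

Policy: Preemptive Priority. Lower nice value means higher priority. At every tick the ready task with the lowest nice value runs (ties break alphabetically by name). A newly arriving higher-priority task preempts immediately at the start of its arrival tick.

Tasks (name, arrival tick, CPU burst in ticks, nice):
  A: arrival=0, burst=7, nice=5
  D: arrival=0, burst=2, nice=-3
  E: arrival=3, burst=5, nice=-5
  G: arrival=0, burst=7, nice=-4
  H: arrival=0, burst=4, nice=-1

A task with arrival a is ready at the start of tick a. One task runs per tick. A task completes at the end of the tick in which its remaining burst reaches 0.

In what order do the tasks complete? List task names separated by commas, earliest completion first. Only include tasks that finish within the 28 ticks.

t=0: ready={A,D,G,H} → run G
t=1: ready={A,D,G,H} → run G
t=2: ready={A,D,G,H} → run G
t=3: ready={A,D,E,G,H} → run E
t=4: ready={A,D,E,G,H} → run E
t=5: ready={A,D,E,G,H} → run E
t=6: ready={A,D,E,G,H} → run E
t=7: ready={A,D,E,G,H} → run E
t=8: ready={A,D,G,H} → run G
t=9: ready={A,D,G,H} → run G
t=10: ready={A,D,G,H} → run G
t=11: ready={A,D,G,H} → run G
t=12: ready={A,D,H} → run D
t=13: ready={A,D,H} → run D
t=14: ready={A,H} → run H
t=15: ready={A,H} → run H
t=16: ready={A,H} → run H
t=17: ready={A,H} → run H
t=18: ready={A} → run A
t=19: ready={A} → run A
t=20: ready={A} → run A
t=21: ready={A} → run A
t=22: ready={A} → run A
t=23: ready={A} → run A
t=24: ready={A} → run A
t=25: (idle)
t=26: (idle)
t=27: (idle)

completion order = E, G, D, H, A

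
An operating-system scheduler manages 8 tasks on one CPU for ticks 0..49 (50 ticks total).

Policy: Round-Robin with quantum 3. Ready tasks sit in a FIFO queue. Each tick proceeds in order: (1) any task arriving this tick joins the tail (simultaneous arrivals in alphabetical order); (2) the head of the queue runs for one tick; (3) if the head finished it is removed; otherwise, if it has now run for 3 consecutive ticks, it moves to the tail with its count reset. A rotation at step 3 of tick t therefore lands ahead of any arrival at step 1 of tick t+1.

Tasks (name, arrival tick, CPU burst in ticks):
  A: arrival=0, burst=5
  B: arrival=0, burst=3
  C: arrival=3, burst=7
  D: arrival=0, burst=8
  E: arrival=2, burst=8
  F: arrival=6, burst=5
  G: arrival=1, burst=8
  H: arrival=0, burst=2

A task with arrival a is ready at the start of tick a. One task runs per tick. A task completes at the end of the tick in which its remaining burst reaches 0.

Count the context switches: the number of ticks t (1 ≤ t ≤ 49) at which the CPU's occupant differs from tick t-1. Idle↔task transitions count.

context switches = 18

t=0: queue=[A,B,D,H] q_used=0 → run A
t=1: queue=[A,B,D,H,G] q_used=1 → run A
t=2: queue=[A,B,D,H,G,E] q_used=2 → run A
t=3: queue=[B,D,H,G,E,A,C] q_used=0 → run B
t=4: queue=[B,D,H,G,E,A,C] q_used=1 → run B
t=5: queue=[B,D,H,G,E,A,C] q_used=2 → run B
t=6: queue=[D,H,G,E,A,C,F] q_used=0 → run D
t=7: queue=[D,H,G,E,A,C,F] q_used=1 → run D
t=8: queue=[D,H,G,E,A,C,F] q_used=2 → run D
t=9: queue=[H,G,E,A,C,F,D] q_used=0 → run H
t=10: queue=[H,G,E,A,C,F,D] q_used=1 → run H
t=11: queue=[G,E,A,C,F,D] q_used=0 → run G
t=12: queue=[G,E,A,C,F,D] q_used=1 → run G
t=13: queue=[G,E,A,C,F,D] q_used=2 → run G
t=14: queue=[E,A,C,F,D,G] q_used=0 → run E
t=15: queue=[E,A,C,F,D,G] q_used=1 → run E
t=16: queue=[E,A,C,F,D,G] q_used=2 → run E
t=17: queue=[A,C,F,D,G,E] q_used=0 → run A
t=18: queue=[A,C,F,D,G,E] q_used=1 → run A
t=19: queue=[C,F,D,G,E] q_used=0 → run C
t=20: queue=[C,F,D,G,E] q_used=1 → run C
t=21: queue=[C,F,D,G,E] q_used=2 → run C
t=22: queue=[F,D,G,E,C] q_used=0 → run F
t=23: queue=[F,D,G,E,C] q_used=1 → run F
t=24: queue=[F,D,G,E,C] q_used=2 → run F
t=25: queue=[D,G,E,C,F] q_used=0 → run D
t=26: queue=[D,G,E,C,F] q_used=1 → run D
t=27: queue=[D,G,E,C,F] q_used=2 → run D
t=28: queue=[G,E,C,F,D] q_used=0 → run G
t=29: queue=[G,E,C,F,D] q_used=1 → run G
t=30: queue=[G,E,C,F,D] q_used=2 → run G
t=31: queue=[E,C,F,D,G] q_used=0 → run E
t=32: queue=[E,C,F,D,G] q_used=1 → run E
t=33: queue=[E,C,F,D,G] q_used=2 → run E
t=34: queue=[C,F,D,G,E] q_used=0 → run C
t=35: queue=[C,F,D,G,E] q_used=1 → run C
t=36: queue=[C,F,D,G,E] q_used=2 → run C
t=37: queue=[F,D,G,E,C] q_used=0 → run F
t=38: queue=[F,D,G,E,C] q_used=1 → run F
t=39: queue=[D,G,E,C] q_used=0 → run D
t=40: queue=[D,G,E,C] q_used=1 → run D
t=41: queue=[G,E,C] q_used=0 → run G
t=42: queue=[G,E,C] q_used=1 → run G
t=43: queue=[E,C] q_used=0 → run E
t=44: queue=[E,C] q_used=1 → run E
t=45: queue=[C] q_used=0 → run C
t=46: (idle)
t=47: (idle)
t=48: (idle)
t=49: (idle)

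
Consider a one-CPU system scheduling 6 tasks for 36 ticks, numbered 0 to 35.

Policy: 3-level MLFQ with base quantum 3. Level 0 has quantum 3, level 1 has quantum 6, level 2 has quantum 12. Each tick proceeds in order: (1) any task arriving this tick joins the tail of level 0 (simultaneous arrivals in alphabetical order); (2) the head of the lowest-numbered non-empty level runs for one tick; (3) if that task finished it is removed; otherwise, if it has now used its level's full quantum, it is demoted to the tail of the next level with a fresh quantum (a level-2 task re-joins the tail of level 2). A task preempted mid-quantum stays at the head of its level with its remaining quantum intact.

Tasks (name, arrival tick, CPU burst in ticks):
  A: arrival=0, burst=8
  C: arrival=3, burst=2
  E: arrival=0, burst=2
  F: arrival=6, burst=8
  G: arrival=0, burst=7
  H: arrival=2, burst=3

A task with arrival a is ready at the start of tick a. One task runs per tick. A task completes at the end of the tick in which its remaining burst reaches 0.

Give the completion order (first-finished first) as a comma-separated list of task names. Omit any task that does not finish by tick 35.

t=0: L0/L1/L2 = AEG/-/- → run A
t=1: L0/L1/L2 = AEG/-/- → run A
t=2: L0/L1/L2 = AEGH/-/- → run A
t=3: L0/L1/L2 = EGHC/A/- → run E
t=4: L0/L1/L2 = EGHC/A/- → run E
t=5: L0/L1/L2 = GHC/A/- → run G
t=6: L0/L1/L2 = GHCF/A/- → run G
t=7: L0/L1/L2 = GHCF/A/- → run G
t=8: L0/L1/L2 = HCF/AG/- → run H
t=9: L0/L1/L2 = HCF/AG/- → run H
t=10: L0/L1/L2 = HCF/AG/- → run H
t=11: L0/L1/L2 = CF/AG/- → run C
t=12: L0/L1/L2 = CF/AG/- → run C
t=13: L0/L1/L2 = F/AG/- → run F
t=14: L0/L1/L2 = F/AG/- → run F
t=15: L0/L1/L2 = F/AG/- → run F
t=16: L0/L1/L2 = -/AGF/- → run A
t=17: L0/L1/L2 = -/AGF/- → run A
t=18: L0/L1/L2 = -/AGF/- → run A
t=19: L0/L1/L2 = -/AGF/- → run A
t=20: L0/L1/L2 = -/AGF/- → run A
t=21: L0/L1/L2 = -/GF/- → run G
t=22: L0/L1/L2 = -/GF/- → run G
t=23: L0/L1/L2 = -/GF/- → run G
t=24: L0/L1/L2 = -/GF/- → run G
t=25: L0/L1/L2 = -/F/- → run F
t=26: L0/L1/L2 = -/F/- → run F
t=27: L0/L1/L2 = -/F/- → run F
t=28: L0/L1/L2 = -/F/- → run F
t=29: L0/L1/L2 = -/F/- → run F
t=30: (idle)
t=31: (idle)
t=32: (idle)
t=33: (idle)
t=34: (idle)
t=35: (idle)

completion order = E, H, C, A, G, F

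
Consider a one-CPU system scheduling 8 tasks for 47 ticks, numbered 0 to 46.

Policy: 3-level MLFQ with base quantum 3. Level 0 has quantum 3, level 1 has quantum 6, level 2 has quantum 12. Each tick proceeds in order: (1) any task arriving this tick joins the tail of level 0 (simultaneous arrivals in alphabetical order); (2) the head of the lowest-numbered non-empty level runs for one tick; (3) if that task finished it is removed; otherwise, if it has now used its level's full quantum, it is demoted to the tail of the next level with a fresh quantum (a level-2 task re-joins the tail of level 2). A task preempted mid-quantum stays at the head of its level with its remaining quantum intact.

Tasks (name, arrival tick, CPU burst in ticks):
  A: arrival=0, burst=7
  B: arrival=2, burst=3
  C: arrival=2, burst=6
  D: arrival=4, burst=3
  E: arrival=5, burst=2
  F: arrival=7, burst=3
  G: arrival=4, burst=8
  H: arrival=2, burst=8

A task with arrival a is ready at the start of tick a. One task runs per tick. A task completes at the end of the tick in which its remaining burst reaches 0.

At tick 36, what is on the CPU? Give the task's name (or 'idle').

t=0: L0/L1/L2 = A/-/- → run A
t=1: L0/L1/L2 = A/-/- → run A
t=2: L0/L1/L2 = ABCH/-/- → run A
t=3: L0/L1/L2 = BCH/A/- → run B
t=4: L0/L1/L2 = BCHDG/A/- → run B
t=5: L0/L1/L2 = BCHDGE/A/- → run B
t=6: L0/L1/L2 = CHDGE/A/- → run C
t=7: L0/L1/L2 = CHDGEF/A/- → run C
t=8: L0/L1/L2 = CHDGEF/A/- → run C
t=9: L0/L1/L2 = HDGEF/AC/- → run H
t=10: L0/L1/L2 = HDGEF/AC/- → run H
t=11: L0/L1/L2 = HDGEF/AC/- → run H
t=12: L0/L1/L2 = DGEF/ACH/- → run D
t=13: L0/L1/L2 = DGEF/ACH/- → run D
t=14: L0/L1/L2 = DGEF/ACH/- → run D
t=15: L0/L1/L2 = GEF/ACH/- → run G
t=16: L0/L1/L2 = GEF/ACH/- → run G
t=17: L0/L1/L2 = GEF/ACH/- → run G
t=18: L0/L1/L2 = EF/ACHG/- → run E
t=19: L0/L1/L2 = EF/ACHG/- → run E
t=20: L0/L1/L2 = F/ACHG/- → run F
t=21: L0/L1/L2 = F/ACHG/- → run F
t=22: L0/L1/L2 = F/ACHG/- → run F
t=23: L0/L1/L2 = -/ACHG/- → run A
t=24: L0/L1/L2 = -/ACHG/- → run A
t=25: L0/L1/L2 = -/ACHG/- → run A
t=26: L0/L1/L2 = -/ACHG/- → run A
t=27: L0/L1/L2 = -/CHG/- → run C
t=28: L0/L1/L2 = -/CHG/- → run C
t=29: L0/L1/L2 = -/CHG/- → run C
t=30: L0/L1/L2 = -/HG/- → run H
t=31: L0/L1/L2 = -/HG/- → run H
t=32: L0/L1/L2 = -/HG/- → run H
t=33: L0/L1/L2 = -/HG/- → run H
t=34: L0/L1/L2 = -/HG/- → run H
t=35: L0/L1/L2 = -/G/- → run G
t=36: L0/L1/L2 = -/G/- → run G
t=37: L0/L1/L2 = -/G/- → run G
t=38: L0/L1/L2 = -/G/- → run G
t=39: L0/L1/L2 = -/G/- → run G
t=40: (idle)
t=41: (idle)
t=42: (idle)
t=43: (idle)
t=44: (idle)
t=45: (idle)
t=46: (idle)

running at tick 36 = G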